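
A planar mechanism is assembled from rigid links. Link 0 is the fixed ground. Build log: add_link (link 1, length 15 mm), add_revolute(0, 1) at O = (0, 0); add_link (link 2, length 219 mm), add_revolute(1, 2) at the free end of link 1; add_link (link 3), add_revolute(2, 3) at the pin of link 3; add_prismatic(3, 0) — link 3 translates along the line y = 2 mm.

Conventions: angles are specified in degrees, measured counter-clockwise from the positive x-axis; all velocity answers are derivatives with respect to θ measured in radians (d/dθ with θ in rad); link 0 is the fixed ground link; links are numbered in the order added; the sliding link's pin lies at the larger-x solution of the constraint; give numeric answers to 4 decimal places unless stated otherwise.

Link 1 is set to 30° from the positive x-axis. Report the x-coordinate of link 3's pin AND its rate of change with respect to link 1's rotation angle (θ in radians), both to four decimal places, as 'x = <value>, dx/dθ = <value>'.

geometry: r = 15 mm, L = 219 mm, e = 2 mm
crank pin P = (r cos θ, r sin θ) = (12.990381, 7.500000)
h = r sin θ − e = 7.500000 − 2 = 5.500000
x = r cos θ + √(L² − h²) = 12.990381 + 218.930925 = 231.921306
dx/dθ = −r sin θ − h·r cos θ/√(L² − h²) (θ in radians; h = 5.500000) = -7.826345

x = 231.9213, dx/dθ = -7.8263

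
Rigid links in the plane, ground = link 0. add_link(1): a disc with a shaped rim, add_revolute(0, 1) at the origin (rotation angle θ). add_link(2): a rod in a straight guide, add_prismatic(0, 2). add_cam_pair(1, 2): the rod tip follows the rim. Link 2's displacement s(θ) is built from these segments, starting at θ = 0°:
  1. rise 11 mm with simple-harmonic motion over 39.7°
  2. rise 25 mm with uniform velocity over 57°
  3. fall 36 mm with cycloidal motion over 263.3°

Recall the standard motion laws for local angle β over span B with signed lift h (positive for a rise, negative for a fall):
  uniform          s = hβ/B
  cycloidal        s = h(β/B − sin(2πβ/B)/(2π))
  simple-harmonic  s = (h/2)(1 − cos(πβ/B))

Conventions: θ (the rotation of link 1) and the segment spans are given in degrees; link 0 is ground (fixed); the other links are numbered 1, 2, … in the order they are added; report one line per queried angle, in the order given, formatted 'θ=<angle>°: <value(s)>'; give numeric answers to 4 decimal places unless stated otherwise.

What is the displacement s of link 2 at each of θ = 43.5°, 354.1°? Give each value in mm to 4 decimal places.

segment 1 (0° to 39.7°, simple-harmonic, h = 11) is passed completely: s = 0.0000 + (11) = 11.0000
θ = 43.5° falls in segment 2 (39.7° to 96.7°, uniform, h = 25): β = 43.5 − 39.7 = 3.8°, B = 57°; Δs = 25·3.8/57 = 1.6667; s = 11.0000 + 1.6667 = 12.6667
segment 2 (39.7° to 96.7°, uniform, h = 25) is passed completely: s = 11.0000 + (25) = 36.0000
θ = 354.1° falls in segment 3 (96.7° to 360°, cycloidal, h = -36): β = 354.1 − 96.7 = 257.4°, B = 263.3°; Δs = -36·(0.9776 − sin(2π·0.9776)/(2π)) = -35.9973; s = 36.0000 − 35.9973 = 0.0027

θ=43.5°: 12.6667
θ=354.1°: 0.0027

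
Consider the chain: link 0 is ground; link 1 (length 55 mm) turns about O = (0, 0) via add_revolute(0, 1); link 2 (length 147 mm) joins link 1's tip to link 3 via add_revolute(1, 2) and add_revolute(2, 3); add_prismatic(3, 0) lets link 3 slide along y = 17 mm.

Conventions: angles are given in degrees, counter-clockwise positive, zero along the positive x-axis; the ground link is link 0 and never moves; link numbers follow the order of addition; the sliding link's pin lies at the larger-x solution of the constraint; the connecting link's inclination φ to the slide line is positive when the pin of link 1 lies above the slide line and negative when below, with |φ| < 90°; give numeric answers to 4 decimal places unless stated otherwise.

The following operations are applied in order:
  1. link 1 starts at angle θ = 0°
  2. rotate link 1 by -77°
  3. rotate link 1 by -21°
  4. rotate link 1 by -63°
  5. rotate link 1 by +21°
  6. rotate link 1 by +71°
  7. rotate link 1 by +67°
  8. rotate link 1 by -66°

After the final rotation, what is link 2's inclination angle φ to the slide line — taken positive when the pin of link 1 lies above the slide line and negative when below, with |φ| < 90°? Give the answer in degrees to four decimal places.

geometry: r = 55 mm, L = 147 mm, e = 17 mm; θ starts at 0°
rotate link 1 by -77°: θ ← 0° -77° = -77°
rotate link 1 by -21°: θ ← -77° -21° = -98°
rotate link 1 by -63°: θ ← -98° -63° = -161°
rotate link 1 by +21°: θ ← -161° +21° = -140°
rotate link 1 by +71°: θ ← -140° +71° = -69°
rotate link 1 by +67°: θ ← -69° +67° = -2°
rotate link 1 by -66°: θ ← -2° -66° = -68°
h = r sin θ − e = -50.995112 − 17 = -67.995112
sin φ = h / L = -67.995112 / 147 = -0.46255178
φ = arcsin(-0.46255178) = -27.551892°

-27.5519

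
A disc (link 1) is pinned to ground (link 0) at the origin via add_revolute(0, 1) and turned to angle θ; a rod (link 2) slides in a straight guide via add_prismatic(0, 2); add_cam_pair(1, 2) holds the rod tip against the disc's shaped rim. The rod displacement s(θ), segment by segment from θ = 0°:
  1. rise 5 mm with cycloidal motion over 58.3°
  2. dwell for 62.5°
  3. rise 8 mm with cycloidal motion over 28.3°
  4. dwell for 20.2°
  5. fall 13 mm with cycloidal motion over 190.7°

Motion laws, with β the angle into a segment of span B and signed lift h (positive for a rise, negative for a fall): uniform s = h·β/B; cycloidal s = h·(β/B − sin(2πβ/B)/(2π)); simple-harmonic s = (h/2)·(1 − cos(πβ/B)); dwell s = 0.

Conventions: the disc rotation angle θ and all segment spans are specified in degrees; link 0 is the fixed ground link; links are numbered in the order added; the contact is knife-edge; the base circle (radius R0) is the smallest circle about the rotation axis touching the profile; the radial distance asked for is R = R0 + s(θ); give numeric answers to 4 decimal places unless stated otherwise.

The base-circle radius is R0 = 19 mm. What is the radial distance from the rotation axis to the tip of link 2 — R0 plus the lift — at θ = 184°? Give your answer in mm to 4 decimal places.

segment 1 (0° to 58.3°, cycloidal, h = 5) is passed completely: s = 0.0000 + (5) = 5.0000
segment 2 (58.3° to 120.8°, dwell): s unchanged at 5.0000
segment 3 (120.8° to 149.1°, cycloidal, h = 8) is passed completely: s = 5.0000 + (8) = 13.0000
segment 4 (149.1° to 169.3°, dwell): s unchanged at 13.0000
θ = 184° falls in segment 5 (169.3° to 360°, cycloidal, h = -13): β = 184 − 169.3 = 14.7°, B = 190.7°; Δs = -13·(0.0771 − sin(2π·0.0771)/(2π)) = -0.0387; s = 13.0000 − 0.0387 = 12.9613
R = R0 + s = 19 + 12.9613 = 31.9613

31.9613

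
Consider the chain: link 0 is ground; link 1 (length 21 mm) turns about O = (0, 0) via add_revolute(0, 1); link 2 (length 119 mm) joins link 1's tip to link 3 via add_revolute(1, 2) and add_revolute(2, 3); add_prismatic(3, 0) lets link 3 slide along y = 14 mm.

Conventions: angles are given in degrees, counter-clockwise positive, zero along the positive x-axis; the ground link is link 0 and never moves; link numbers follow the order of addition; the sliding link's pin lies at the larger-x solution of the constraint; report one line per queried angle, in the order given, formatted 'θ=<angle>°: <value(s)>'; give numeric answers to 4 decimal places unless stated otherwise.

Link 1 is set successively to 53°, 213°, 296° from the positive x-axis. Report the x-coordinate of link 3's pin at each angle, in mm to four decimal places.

geometry: r = 21 mm, L = 119 mm, e = 14 mm
θ=53°: crank pin P = (r cos θ, r sin θ) = (12.638115, 16.771346)
θ=53°: h = r sin θ − e = 16.771346 − 14 = 2.771346
θ=53°: x = r cos θ + √(L² − h²) = 12.638115 + 118.967725 = 131.605841
θ=213°: crank pin P = (r cos θ, r sin θ) = (-17.612082, -11.437420)
θ=213°: h = r sin θ − e = -11.437420 − 14 = -25.437420
θ=213°: x = r cos θ + √(L² − h²) = -17.612082 + 116.249463 = 98.637381
θ=296°: crank pin P = (r cos θ, r sin θ) = (9.205794, -18.874675)
θ=296°: h = r sin θ − e = -18.874675 − 14 = -32.874675
θ=296°: x = r cos θ + √(L² − h²) = 9.205794 + 114.368946 = 123.574740

θ=53°: 131.6058
θ=213°: 98.6374
θ=296°: 123.5747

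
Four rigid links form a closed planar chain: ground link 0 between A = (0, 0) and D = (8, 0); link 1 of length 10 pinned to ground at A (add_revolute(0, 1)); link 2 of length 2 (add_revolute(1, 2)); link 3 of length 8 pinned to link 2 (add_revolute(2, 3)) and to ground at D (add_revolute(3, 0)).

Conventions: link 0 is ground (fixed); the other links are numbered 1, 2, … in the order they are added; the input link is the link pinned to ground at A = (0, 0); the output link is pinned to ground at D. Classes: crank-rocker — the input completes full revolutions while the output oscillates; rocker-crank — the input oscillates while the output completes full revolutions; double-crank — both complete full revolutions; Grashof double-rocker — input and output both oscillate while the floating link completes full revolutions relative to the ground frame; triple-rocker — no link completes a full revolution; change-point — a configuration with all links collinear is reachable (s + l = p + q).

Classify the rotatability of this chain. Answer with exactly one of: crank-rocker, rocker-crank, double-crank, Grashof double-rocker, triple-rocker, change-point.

lengths: ground=8, input=10, coupler=2, output=8
sorted: s=2 (shortest), l=10 (longest), p+q=16
s + l = 12 vs p + q = 16
s + l < p + q (Grashof) with shortest = coupler link → Grashof double-rocker

Grashof double-rocker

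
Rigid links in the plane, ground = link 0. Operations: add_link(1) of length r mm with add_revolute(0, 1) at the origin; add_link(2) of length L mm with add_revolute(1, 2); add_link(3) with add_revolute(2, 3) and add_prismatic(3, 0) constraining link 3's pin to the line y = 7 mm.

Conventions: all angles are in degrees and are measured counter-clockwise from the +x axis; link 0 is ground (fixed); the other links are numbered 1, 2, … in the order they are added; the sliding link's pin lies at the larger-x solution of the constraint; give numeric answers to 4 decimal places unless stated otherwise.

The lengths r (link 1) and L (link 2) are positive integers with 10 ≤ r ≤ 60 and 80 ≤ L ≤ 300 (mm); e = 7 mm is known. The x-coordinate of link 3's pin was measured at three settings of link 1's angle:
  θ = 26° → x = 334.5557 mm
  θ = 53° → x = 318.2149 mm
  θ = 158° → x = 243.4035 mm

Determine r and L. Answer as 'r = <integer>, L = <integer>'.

constraint per measurement: (x − r cos θ)² + (r sin θ − e)² = L²
subtracting the θ₁ and θ₂ equations cancels the r² and L² terms:
r = (x₁² − x₂²) / (2[(x₁cos θ₁ + e sin θ₁) − (x₂cos θ₂ + e sin θ₂)]) = 49.9998 → r = 50
L² = (x₁ − r cos θ₁)² + (r sin θ₁ − e)² = 84099.9895 → L = 290.0000 → L = 290
check at θ₃=158°: x = 243.4035 (printed 243.4035) ✓

r = 50, L = 290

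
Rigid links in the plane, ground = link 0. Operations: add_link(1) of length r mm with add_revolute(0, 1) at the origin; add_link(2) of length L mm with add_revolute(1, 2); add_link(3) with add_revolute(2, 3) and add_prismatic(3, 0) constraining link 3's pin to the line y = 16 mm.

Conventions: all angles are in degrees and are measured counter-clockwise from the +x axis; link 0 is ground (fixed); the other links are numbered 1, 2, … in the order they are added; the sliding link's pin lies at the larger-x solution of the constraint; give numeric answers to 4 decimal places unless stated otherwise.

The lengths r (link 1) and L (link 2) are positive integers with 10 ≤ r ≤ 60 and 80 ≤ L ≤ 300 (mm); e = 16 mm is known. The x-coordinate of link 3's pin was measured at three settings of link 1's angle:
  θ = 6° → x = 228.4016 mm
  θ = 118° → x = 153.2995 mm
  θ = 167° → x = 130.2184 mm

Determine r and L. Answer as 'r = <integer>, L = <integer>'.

constraint per measurement: (x − r cos θ)² + (r sin θ − e)² = L²
subtracting the θ₁ and θ₂ equations cancels the r² and L² terms:
r = (x₁² − x₂²) / (2[(x₁cos θ₁ + e sin θ₁) − (x₂cos θ₂ + e sin θ₂)]) = 50.0000 → r = 50
L² = (x₁ − r cos θ₁)² + (r sin θ₁ − e)² = 32041.0061 → L = 179.0000 → L = 179
check at θ₃=167°: x = 130.2184 (printed 130.2184) ✓

r = 50, L = 179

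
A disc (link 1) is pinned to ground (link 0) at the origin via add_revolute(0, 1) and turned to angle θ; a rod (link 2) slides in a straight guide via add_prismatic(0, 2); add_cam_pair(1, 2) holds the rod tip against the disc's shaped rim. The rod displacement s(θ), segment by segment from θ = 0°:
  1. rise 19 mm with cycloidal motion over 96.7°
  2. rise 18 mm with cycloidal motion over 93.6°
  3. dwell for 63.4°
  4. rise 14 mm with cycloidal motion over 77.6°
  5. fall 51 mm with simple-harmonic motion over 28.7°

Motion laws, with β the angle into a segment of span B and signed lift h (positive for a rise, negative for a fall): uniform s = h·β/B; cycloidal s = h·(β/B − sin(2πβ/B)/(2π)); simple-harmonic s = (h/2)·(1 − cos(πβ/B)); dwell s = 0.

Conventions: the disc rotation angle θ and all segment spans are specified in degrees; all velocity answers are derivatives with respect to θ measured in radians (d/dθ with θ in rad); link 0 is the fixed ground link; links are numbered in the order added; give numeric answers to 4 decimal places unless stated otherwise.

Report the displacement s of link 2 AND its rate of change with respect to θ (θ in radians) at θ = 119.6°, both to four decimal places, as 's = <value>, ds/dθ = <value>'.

segment 1 (0° to 96.7°, cycloidal, h = 19) is passed completely: s = 0.0000 + (19) = 19.0000
θ = 119.6° falls in segment 2 (96.7° to 190.3°, cycloidal, h = 18): β = 119.6 − 96.7 = 22.9°, B = 93.6°; Δs = 18·(0.2447 − sin(2π·0.2447)/(2π)) = 1.5407; s = 19.0000 + 1.5407 = 20.5407
velocity in seg [96.7°–190.3°] (cycloidal), θ in radians: β = 22.9° = 0.3997 rad, B = 93.6° = 1.6336 rad; ds/dθ = (h/B)(1 − cos(2πβ/B)) = (18/1.6336)(1 − cos(2π·0.2447)) = 10.648666 mm/rad

s = 20.5407, ds/dθ = 10.6487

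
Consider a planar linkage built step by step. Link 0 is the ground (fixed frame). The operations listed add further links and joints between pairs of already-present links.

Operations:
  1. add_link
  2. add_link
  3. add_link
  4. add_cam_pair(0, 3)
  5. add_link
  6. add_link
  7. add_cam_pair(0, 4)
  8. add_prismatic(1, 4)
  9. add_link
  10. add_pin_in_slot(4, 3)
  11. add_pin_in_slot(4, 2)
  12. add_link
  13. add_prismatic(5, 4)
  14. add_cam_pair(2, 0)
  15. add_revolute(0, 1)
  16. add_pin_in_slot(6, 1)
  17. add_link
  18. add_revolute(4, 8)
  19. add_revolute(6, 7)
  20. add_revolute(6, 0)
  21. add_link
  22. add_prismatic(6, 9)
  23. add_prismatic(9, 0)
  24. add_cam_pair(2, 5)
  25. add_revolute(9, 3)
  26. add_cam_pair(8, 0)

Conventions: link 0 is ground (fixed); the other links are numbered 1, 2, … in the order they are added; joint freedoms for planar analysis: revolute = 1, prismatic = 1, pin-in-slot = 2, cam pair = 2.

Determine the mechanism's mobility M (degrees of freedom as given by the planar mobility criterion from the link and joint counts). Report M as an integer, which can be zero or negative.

L=1 J1=0 J2=0
add link → L=2 J1=0 J2=0
add link → L=3 J1=0 J2=0
add link → L=4 J1=0 J2=0
C@0,3 dof=2 J2 → L=4 J1=0 J2=1
add link → L=5 J1=0 J2=1
add link → L=6 J1=0 J2=1
C@0,4 dof=2 J2 → L=6 J1=0 J2=2
P@1,4 dof=1 J1 → L=6 J1=1 J2=2
add link → L=7 J1=1 J2=2
PS@4,3 dof=2 J2 → L=7 J1=1 J2=3
PS@4,2 dof=2 J2 → L=7 J1=1 J2=4
add link → L=8 J1=1 J2=4
P@5,4 dof=1 J1 → L=8 J1=2 J2=4
C@2,0 dof=2 J2 → L=8 J1=2 J2=5
R@0,1 dof=1 J1 → L=8 J1=3 J2=5
PS@6,1 dof=2 J2 → L=8 J1=3 J2=6
add link → L=9 J1=3 J2=6
R@4,8 dof=1 J1 → L=9 J1=4 J2=6
R@6,7 dof=1 J1 → L=9 J1=5 J2=6
R@6,0 dof=1 J1 → L=9 J1=6 J2=6
add link → L=10 J1=6 J2=6
P@6,9 dof=1 J1 → L=10 J1=7 J2=6
P@9,0 dof=1 J1 → L=10 J1=8 J2=6
C@2,5 dof=2 J2 → L=10 J1=8 J2=7
R@9,3 dof=1 J1 → L=10 J1=9 J2=7
C@8,0 dof=2 J2 → L=10 J1=9 J2=8
M=3(L−1)−2J1−J2=3·9−2·9−8=1

M = 1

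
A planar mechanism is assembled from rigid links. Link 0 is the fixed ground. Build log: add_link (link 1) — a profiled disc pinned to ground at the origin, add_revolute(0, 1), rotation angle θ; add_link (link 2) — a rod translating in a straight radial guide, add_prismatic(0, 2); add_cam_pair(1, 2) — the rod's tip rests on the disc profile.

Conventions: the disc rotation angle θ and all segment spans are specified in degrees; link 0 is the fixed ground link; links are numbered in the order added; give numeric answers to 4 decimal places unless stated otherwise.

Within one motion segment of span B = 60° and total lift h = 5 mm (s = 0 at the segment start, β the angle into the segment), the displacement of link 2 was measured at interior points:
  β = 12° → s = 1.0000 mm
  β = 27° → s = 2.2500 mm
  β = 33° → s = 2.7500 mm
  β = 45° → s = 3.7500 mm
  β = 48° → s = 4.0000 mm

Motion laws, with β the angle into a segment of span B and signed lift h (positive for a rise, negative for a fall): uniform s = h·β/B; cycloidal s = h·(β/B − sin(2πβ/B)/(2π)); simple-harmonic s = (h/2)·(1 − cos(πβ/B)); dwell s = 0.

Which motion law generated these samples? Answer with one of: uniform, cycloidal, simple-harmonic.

candidates at β/B = r: uniform s = h·r (linear in β); cycloidal s = h·(r − sin(2πr)/(2π)); simple-harmonic s = (h/2)(1 − cos(πr))
β=12°: printed 1.0000 | uniform 1.0000, cycloidal 0.2432, simple-harmonic 0.4775
β=27°: printed 2.2500 | uniform 2.2500, cycloidal 2.0041, simple-harmonic 2.1089
β=33°: printed 2.7500 | uniform 2.7500, cycloidal 2.9959, simple-harmonic 2.8911
β=45°: printed 3.7500 | uniform 3.7500, cycloidal 4.5458, simple-harmonic 4.2678
β=48°: printed 4.0000 | uniform 4.0000, cycloidal 4.7568, simple-harmonic 4.5225
only one law matches every sample → uniform

uniform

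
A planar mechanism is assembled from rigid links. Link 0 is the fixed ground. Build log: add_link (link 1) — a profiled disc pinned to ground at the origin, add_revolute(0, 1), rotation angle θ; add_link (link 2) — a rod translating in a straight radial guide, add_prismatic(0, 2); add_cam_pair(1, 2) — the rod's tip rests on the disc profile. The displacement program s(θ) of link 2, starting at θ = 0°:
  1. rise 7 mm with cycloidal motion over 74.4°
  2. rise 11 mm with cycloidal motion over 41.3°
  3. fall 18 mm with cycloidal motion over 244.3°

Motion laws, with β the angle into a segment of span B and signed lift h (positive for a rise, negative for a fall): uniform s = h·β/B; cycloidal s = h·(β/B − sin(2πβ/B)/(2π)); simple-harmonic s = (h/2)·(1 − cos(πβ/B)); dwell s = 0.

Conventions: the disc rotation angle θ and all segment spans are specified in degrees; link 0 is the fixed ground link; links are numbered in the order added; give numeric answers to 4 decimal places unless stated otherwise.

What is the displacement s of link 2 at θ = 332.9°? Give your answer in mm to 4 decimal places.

seg 1 [0°–74.4°] cycloidal, h=7: full span → s += 7 → s = 7.0000
seg 2 [74.4°–115.7°] cycloidal, h=11: full span → s += 11 → s = 18.0000
seg 3 [115.7°–360°] cycloidal, h=-18: θ=332.9° here. β=217.2, B=244.3. -18·(0.8891 − sin(2π·0.8891)/(2π)) = -17.8422 → s = 0.1578

0.1578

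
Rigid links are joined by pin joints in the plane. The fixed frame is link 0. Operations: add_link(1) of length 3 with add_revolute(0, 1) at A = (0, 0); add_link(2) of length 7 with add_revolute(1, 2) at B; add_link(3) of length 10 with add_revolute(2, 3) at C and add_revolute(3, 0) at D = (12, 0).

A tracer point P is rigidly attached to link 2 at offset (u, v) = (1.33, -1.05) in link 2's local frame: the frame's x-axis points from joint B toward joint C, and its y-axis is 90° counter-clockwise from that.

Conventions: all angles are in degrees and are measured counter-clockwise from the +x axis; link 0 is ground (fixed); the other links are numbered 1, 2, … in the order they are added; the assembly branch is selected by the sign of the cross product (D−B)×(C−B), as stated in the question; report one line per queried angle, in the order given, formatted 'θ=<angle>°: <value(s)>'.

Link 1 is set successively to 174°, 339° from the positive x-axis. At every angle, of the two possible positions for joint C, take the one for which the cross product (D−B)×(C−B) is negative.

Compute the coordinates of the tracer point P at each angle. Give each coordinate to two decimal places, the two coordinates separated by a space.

A=(0,0), D=(12.00,0)
θ=174°: B = A + 3.00·(cos174°, sin174°) = (-2.9836, 0.3136)
θ=174°: |BD| = 14.9868
θ=174°: circle(B,7.00) ∩ circle(D,10.00): a=5.7919, h=3.9311
θ=174°:   candidates: C₊=(2.8894,4.1226) cross=58.915; C₋=(2.7248,-3.7378) cross=-58.915
θ=174°:   branch - wants cross < 0 → take C=(2.7248,-3.7378) (cross=-58.915)
θ=174°: ex = (C−B)/|BC| = (0.8155,-0.5788); ey = (0.5788,0.8155)
θ=174°: P = B + 1.33·ex + -1.05·ey = (-2.5067,-1.3124)
θ=339°: B = A + 3.00·(cos339°, sin339°) = (2.8007, -1.0751)
θ=339°: |BD| = 9.2619
θ=339°: circle(B,7.00) ∩ circle(D,10.00): a=1.8777, h=6.7435
θ=339°:   candidates: C₊=(3.8830,5.8407) cross=62.457; C₋=(5.4485,-7.5550) cross=-62.457
θ=339°:   branch - wants cross < 0 → take C=(5.4485,-7.5550) (cross=-62.457)
θ=339°: ex = (C−B)/|BC| = (0.3783,-0.9257); ey = (0.9257,0.3783)
θ=339°: P = B + 1.33·ex + -1.05·ey = (2.3318,-2.7035)

θ=174°: -2.51 -1.31
θ=339°: 2.33 -2.70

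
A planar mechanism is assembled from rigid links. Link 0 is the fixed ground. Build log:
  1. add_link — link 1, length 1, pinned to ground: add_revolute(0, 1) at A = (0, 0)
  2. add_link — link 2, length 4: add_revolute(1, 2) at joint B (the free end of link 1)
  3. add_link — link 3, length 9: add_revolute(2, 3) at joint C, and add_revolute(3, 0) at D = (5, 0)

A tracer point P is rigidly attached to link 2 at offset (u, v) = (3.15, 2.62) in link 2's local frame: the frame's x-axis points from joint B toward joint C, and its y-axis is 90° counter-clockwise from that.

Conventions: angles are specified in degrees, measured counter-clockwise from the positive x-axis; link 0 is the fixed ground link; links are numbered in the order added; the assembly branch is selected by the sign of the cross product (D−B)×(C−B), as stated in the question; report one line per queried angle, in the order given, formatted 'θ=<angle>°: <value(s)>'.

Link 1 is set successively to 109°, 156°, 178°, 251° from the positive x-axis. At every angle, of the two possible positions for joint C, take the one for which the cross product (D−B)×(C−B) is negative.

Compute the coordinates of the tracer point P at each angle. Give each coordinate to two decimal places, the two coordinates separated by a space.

A=(0,0), D=(5.00,0)
θ=109°: B = A + 1.00·(cos109°, sin109°) = (-0.3256, 0.9455)
θ=109°: |BD| = 5.4089
θ=109°: circle(B,4.00) ∩ circle(D,9.00): a=-3.3042, h=2.2543
θ=109°:   candidates: C₊=(-3.1849,3.7427) cross=12.193; C₋=(-3.9730,-0.6965) cross=-12.193
θ=109°:   branch - wants cross < 0 → take C=(-3.9730,-0.6965) (cross=-12.193)
θ=109°: ex = (C−B)/|BC| = (-0.9119,-0.4105); ey = (0.4105,-0.9119)
θ=109°: P = B + 3.15·ex + 2.62·ey = (-2.1224,-2.7366)
θ=156°: B = A + 1.00·(cos156°, sin156°) = (-0.9135, 0.4067)
θ=156°: |BD| = 5.9275
θ=156°: circle(B,4.00) ∩ circle(D,9.00): a=-2.5191, h=3.1071
θ=156°:   candidates: C₊=(-3.2136,3.6793) cross=18.417; C₋=(-3.6400,-2.5202) cross=-18.417
θ=156°:   branch - wants cross < 0 → take C=(-3.6400,-2.5202) (cross=-18.417)
θ=156°: ex = (C−B)/|BC| = (-0.6816,-0.7317); ey = (0.7317,-0.6816)
θ=156°: P = B + 3.15·ex + 2.62·ey = (-1.1435,-3.6840)
θ=178°: B = A + 1.00·(cos178°, sin178°) = (-0.9994, 0.0349)
θ=178°: |BD| = 5.9995
θ=178°: circle(B,4.00) ∩ circle(D,9.00): a=-2.4174, h=3.1869
θ=178°:   candidates: C₊=(-3.3982,3.2358) cross=19.120; C₋=(-3.4353,-3.1379) cross=-19.120
θ=178°:   branch - wants cross < 0 → take C=(-3.4353,-3.1379) (cross=-19.120)
θ=178°: ex = (C−B)/|BC| = (-0.6090,-0.7932); ey = (0.7932,-0.6090)
θ=178°: P = B + 3.15·ex + 2.62·ey = (-0.8395,-4.0592)
θ=251°: B = A + 1.00·(cos251°, sin251°) = (-0.3256, -0.9455)
θ=251°: |BD| = 5.4089
θ=251°: circle(B,4.00) ∩ circle(D,9.00): a=-3.3042, h=2.2543
θ=251°:   candidates: C₊=(-3.9730,0.6965) cross=12.193; C₋=(-3.1849,-3.7427) cross=-12.193
θ=251°:   branch - wants cross < 0 → take C=(-3.1849,-3.7427) (cross=-12.193)
θ=251°: ex = (C−B)/|BC| = (-0.7148,-0.6993); ey = (0.6993,-0.7148)
θ=251°: P = B + 3.15·ex + 2.62·ey = (-0.7451,-5.0212)

θ=109°: -2.12 -2.74
θ=156°: -1.14 -3.68
θ=178°: -0.84 -4.06
θ=251°: -0.75 -5.02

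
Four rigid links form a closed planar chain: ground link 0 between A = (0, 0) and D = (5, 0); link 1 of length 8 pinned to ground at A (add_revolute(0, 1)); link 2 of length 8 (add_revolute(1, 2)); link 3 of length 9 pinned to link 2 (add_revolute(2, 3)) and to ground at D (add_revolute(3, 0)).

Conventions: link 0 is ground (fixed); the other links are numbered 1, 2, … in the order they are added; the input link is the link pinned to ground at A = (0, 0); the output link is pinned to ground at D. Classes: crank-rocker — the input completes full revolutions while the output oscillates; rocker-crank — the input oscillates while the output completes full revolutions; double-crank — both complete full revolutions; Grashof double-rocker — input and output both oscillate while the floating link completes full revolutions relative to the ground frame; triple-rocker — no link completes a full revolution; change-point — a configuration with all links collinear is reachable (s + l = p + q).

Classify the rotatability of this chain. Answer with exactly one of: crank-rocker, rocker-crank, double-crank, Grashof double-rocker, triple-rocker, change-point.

lengths: ground=5, input=8, coupler=8, output=9
sorted: s=5 (shortest), l=9 (longest), p+q=16
s + l = 14 vs p + q = 16
s + l < p + q (Grashof) with shortest = ground link → double-crank

double-crank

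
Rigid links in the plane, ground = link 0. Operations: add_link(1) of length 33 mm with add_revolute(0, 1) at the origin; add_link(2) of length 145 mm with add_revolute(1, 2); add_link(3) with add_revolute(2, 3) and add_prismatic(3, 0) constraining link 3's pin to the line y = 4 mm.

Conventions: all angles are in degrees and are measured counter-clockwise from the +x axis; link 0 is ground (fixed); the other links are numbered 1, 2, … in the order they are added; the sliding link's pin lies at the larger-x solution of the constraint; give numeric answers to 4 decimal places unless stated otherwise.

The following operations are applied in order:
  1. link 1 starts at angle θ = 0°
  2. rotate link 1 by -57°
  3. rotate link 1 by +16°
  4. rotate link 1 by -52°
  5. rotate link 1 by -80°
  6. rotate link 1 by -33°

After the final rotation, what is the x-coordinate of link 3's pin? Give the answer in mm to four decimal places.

geometry: r = 33 mm, L = 145 mm, e = 4 mm; θ starts at 0°
rotate link 1 by -57°: θ ← 0° -57° = -57°
rotate link 1 by +16°: θ ← -57° +16° = -41°
rotate link 1 by -52°: θ ← -41° -52° = -93°
rotate link 1 by -80°: θ ← -93° -80° = -173°
rotate link 1 by -33°: θ ← -173° -33° = -206°
crank pin P = (r cos θ, r sin θ) = (-29.660204, 14.466248)
h = r sin θ − e = 14.466248 − 4 = 10.466248
x = r cos θ + √(L² − h²) = -29.660204 + 144.621774 = 114.961571

114.9616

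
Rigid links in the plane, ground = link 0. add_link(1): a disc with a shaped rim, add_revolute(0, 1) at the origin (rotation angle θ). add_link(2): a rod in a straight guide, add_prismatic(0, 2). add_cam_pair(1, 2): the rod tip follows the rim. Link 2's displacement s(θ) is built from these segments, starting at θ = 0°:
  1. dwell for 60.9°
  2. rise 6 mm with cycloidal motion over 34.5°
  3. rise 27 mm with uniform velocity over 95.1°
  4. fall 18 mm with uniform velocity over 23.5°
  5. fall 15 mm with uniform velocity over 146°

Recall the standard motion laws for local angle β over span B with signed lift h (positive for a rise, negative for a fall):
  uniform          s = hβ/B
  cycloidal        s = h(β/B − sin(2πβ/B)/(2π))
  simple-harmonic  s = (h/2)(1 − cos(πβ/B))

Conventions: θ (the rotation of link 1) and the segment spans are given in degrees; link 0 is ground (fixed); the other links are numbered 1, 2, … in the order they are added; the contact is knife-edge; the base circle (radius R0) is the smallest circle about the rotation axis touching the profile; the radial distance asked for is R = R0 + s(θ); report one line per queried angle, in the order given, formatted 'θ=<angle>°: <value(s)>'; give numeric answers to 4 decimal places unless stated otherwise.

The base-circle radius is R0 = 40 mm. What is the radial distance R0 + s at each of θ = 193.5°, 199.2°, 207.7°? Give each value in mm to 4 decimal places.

segment 1 (0° to 60.9°, dwell): s unchanged at 0.0000
segment 2 (60.9° to 95.4°, cycloidal, h = 6) is passed completely: s = 0.0000 + (6) = 6.0000
segment 3 (95.4° to 190.5°, uniform, h = 27) is passed completely: s = 6.0000 + (27) = 33.0000
θ = 193.5° falls in segment 4 (190.5° to 214°, uniform, h = -18): β = 193.5 − 190.5 = 3°, B = 23.5°; Δs = -18·3/23.5 = -2.2979; s = 33.0000 − 2.2979 = 30.7021
θ = 199.2° falls in segment 4 (190.5° to 214°, uniform, h = -18): β = 199.2 − 190.5 = 8.7°, B = 23.5°; Δs = -18·8.7/23.5 = -6.6638; s = 33.0000 − 6.6638 = 26.3362
θ = 207.7° falls in segment 4 (190.5° to 214°, uniform, h = -18): β = 207.7 − 190.5 = 17.2°, B = 23.5°; Δs = -18·17.2/23.5 = -13.1745; s = 33.0000 − 13.1745 = 19.8255
θ=193.5°: R = R0 + s = 40 + 30.7021 = 70.7021
θ=199.2°: R = R0 + s = 40 + 26.3362 = 66.3362
θ=207.7°: R = R0 + s = 40 + 19.8255 = 59.8255

θ=193.5°: 70.7021
θ=199.2°: 66.3362
θ=207.7°: 59.8255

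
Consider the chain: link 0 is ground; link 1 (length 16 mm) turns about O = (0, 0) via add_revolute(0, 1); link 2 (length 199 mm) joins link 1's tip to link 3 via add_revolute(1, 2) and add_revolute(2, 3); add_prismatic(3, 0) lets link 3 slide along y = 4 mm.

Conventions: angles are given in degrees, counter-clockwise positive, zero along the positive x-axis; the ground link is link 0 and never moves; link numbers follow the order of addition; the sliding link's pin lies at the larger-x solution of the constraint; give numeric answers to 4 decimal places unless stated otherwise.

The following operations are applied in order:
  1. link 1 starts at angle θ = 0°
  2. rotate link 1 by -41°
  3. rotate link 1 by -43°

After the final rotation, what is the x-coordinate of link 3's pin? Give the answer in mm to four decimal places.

geometry: r = 16 mm, L = 199 mm, e = 4 mm; θ starts at 0°
rotate link 1 by -41°: θ ← 0° -41° = -41°
rotate link 1 by -43°: θ ← -41° -43° = -84°
crank pin P = (r cos θ, r sin θ) = (1.672455, -15.912350)
h = r sin θ − e = -15.912350 − 4 = -19.912350
x = r cos θ + √(L² − h²) = 1.672455 + 198.001258 = 199.673714

199.6737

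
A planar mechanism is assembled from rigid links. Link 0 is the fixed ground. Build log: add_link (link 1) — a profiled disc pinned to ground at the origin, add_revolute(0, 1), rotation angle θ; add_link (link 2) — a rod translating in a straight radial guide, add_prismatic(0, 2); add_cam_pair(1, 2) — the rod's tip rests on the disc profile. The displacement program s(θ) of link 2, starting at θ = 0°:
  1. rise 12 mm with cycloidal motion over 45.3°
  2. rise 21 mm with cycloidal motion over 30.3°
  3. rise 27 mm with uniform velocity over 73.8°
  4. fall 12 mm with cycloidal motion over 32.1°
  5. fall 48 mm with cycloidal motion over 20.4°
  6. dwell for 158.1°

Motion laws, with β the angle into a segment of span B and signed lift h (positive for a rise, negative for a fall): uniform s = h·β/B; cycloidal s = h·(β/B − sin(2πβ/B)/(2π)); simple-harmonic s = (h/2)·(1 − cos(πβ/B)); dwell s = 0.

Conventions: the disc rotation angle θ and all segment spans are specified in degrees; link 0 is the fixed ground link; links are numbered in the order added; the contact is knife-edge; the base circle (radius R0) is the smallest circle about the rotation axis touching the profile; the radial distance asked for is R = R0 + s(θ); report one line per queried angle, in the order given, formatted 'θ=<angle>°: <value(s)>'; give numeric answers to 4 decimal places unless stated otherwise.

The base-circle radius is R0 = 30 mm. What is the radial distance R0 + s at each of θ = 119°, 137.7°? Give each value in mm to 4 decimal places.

seg 1 [0°–45.3°] cycloidal, h=12: full span → s += 12 → s = 12.0000
seg 2 [45.3°–75.6°] cycloidal, h=21: full span → s += 21 → s = 33.0000
seg 3 [75.6°–149.4°] uniform, h=27: θ=119° here. β=43.4, B=73.8. 27·43.4/73.8 = 15.8780 → s = 48.8780
seg 3 [75.6°–149.4°] uniform, h=27: θ=137.7° here. β=62.1, B=73.8. 27·62.1/73.8 = 22.7195 → s = 55.7195
θ=119°: R = R0 + s = 30 + 48.8780 = 78.8780
θ=137.7°: R = R0 + s = 30 + 55.7195 = 85.7195

θ=119°: 78.8780
θ=137.7°: 85.7195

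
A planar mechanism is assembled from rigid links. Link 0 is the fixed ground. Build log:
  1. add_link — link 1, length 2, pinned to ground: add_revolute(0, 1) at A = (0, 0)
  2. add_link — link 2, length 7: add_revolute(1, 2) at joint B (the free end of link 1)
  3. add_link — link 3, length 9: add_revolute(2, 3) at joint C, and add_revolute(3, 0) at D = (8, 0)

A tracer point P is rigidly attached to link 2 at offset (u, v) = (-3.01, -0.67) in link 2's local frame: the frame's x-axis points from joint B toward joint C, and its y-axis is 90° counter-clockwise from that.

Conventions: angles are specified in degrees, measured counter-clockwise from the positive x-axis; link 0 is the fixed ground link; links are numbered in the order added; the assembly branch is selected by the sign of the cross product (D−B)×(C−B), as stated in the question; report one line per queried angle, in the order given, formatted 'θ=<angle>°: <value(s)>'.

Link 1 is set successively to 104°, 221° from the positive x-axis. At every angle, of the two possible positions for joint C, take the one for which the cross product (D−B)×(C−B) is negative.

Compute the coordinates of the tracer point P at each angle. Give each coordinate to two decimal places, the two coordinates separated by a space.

A=(0,0), D=(8.00,0)
θ=104°: B = A + 2.00·(cos104°, sin104°) = (-0.4838, 1.9406)
θ=104°: |BD| = 8.7030
θ=104°: circle(B,7.00) ∩ circle(D,9.00): a=2.5130, h=6.5334
θ=104°:   candidates: C₊=(3.4227,7.7491) cross=56.860; C₋=(0.5091,-4.9886) cross=-56.860
θ=104°:   branch - wants cross < 0 → take C=(0.5091,-4.9886) (cross=-56.860)
θ=104°: ex = (C−B)/|BC| = (0.1418,-0.9899); ey = (0.9899,0.1418)
θ=104°: P = B + -3.01·ex + -0.67·ey = (-1.5740,4.8251)
θ=221°: B = A + 2.00·(cos221°, sin221°) = (-1.5094, -1.3121)
θ=221°: |BD| = 9.5995
θ=221°: circle(B,7.00) ∩ circle(D,9.00): a=3.1330, h=6.2597
θ=221°:   candidates: C₊=(0.7386,5.3171) cross=60.090; C₋=(2.4498,-7.0849) cross=-60.090
θ=221°:   branch - wants cross < 0 → take C=(2.4498,-7.0849) (cross=-60.090)
θ=221°: ex = (C−B)/|BC| = (0.5656,-0.8247); ey = (0.8247,0.5656)
θ=221°: P = B + -3.01·ex + -0.67·ey = (-3.7644,0.7912)

θ=104°: -1.57 4.83
θ=221°: -3.76 0.79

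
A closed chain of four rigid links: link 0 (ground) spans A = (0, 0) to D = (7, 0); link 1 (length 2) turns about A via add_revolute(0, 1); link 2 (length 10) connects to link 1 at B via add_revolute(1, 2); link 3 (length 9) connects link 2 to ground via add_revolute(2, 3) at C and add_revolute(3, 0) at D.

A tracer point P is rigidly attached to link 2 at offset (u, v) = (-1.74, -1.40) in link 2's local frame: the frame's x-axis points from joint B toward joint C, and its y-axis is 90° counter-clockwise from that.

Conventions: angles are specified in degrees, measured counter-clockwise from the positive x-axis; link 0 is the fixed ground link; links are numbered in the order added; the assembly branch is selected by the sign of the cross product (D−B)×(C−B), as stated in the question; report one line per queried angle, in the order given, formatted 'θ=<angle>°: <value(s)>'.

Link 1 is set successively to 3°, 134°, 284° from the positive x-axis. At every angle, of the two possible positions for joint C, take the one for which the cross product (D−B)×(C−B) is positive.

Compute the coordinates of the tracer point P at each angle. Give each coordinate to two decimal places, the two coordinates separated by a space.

A=(0,0), D=(7.00,0)
θ=3°: B = A + 2.00·(cos3°, sin3°) = (1.9973, 0.1047)
θ=3°: |BD| = 5.0038
θ=3°: circle(B,10.00) ∩ circle(D,9.00): a=4.4005, h=8.9798
θ=3°:   candidates: C₊=(6.5846,8.9904) cross=44.933; C₋=(6.2089,-8.9652) cross=-44.933
θ=3°:   branch + wants cross > 0 → take C=(6.5846,8.9904) (cross=44.933)
θ=3°: ex = (C−B)/|BC| = (0.4587,0.8886); ey = (-0.8886,0.4587)
θ=3°: P = B + -1.74·ex + -1.40·ey = (2.4431,-2.0837)
θ=134°: B = A + 2.00·(cos134°, sin134°) = (-1.3893, 1.4387)
θ=134°: |BD| = 8.5118
θ=134°: circle(B,10.00) ∩ circle(D,9.00): a=5.3720, h=8.4346
θ=134°:   candidates: C₊=(5.3310,8.8439) cross=71.793; C₋=(2.4798,-7.7825) cross=-71.793
θ=134°:   branch + wants cross > 0 → take C=(5.3310,8.8439) (cross=71.793)
θ=134°: ex = (C−B)/|BC| = (0.6720,0.7405); ey = (-0.7405,0.6720)
θ=134°: P = B + -1.74·ex + -1.40·ey = (-1.5219,-0.7907)
θ=284°: B = A + 2.00·(cos284°, sin284°) = (0.4838, -1.9406)
θ=284°: |BD| = 6.7990
θ=284°: circle(B,10.00) ∩ circle(D,9.00): a=4.7968, h=8.7745
θ=284°:   candidates: C₊=(2.5766,7.8380) cross=59.657; C₋=(7.5855,-8.9809) cross=-59.657
θ=284°:   branch + wants cross > 0 → take C=(2.5766,7.8380) (cross=59.657)
θ=284°: ex = (C−B)/|BC| = (0.2093,0.9779); ey = (-0.9779,0.2093)
θ=284°: P = B + -1.74·ex + -1.40·ey = (1.4887,-3.9351)

θ=3°: 2.44 -2.08
θ=134°: -1.52 -0.79
θ=284°: 1.49 -3.94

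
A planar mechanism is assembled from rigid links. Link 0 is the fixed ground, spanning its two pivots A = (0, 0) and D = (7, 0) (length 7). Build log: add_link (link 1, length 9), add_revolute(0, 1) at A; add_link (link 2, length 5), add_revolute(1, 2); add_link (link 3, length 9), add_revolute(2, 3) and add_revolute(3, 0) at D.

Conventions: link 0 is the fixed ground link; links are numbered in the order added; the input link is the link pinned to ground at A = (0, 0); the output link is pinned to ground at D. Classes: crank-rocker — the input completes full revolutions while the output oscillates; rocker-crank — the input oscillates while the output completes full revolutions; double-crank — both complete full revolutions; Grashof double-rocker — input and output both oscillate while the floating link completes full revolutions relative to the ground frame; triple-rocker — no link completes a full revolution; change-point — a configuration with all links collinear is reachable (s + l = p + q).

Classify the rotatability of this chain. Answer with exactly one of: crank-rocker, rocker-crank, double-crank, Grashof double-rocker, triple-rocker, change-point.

lengths: ground=7, input=9, coupler=5, output=9
sorted: s=5 (shortest), l=9 (longest), p+q=16
s + l = 14 vs p + q = 16
s + l < p + q (Grashof) with shortest = coupler link → Grashof double-rocker

Grashof double-rocker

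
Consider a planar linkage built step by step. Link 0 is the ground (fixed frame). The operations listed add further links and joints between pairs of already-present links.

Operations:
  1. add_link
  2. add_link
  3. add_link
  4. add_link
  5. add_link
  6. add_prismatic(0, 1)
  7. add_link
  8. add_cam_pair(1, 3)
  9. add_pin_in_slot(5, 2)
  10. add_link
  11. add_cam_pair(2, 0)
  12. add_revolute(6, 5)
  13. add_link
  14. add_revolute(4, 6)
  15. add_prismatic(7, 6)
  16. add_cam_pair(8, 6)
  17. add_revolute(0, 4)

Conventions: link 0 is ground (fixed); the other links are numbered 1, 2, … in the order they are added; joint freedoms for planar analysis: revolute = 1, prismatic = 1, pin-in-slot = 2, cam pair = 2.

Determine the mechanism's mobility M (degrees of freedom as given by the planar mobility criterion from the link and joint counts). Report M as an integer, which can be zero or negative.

(L,J1,J2)=(1,0,0); link0 fixed
link1: (2,0,0)
link2: (3,0,0)
link3: (4,0,0)
link4: (5,0,0)
link5: (6,0,0)
P 0-1 [J1]: (6,1,0)
link6: (7,1,0)
C 1-3 [J2]: (7,1,1)
PS 5-2 [J2]: (7,1,2)
link7: (8,1,2)
C 2-0 [J2]: (8,1,3)
R 6-5 [J1]: (8,2,3)
link8: (9,2,3)
R 4-6 [J1]: (9,3,3)
P 7-6 [J1]: (9,4,3)
C 8-6 [J2]: (9,4,4)
R 0-4 [J1]: (9,5,4)
Grübler: 3·8 − 2·5 − 4 = 10

M = 10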